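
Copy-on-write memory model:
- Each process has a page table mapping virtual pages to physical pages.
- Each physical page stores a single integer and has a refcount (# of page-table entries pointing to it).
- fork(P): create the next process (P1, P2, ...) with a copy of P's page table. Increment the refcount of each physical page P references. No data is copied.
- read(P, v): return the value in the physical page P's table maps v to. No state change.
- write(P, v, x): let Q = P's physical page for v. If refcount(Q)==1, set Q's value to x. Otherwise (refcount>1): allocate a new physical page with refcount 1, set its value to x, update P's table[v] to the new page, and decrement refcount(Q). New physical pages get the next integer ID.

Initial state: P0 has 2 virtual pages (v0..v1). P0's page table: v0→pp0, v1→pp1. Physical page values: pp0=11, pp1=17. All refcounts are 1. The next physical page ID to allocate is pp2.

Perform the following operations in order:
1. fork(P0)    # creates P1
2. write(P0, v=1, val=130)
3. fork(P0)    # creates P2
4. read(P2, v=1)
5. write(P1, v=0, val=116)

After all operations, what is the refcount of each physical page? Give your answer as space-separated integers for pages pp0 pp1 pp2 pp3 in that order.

Op 1: fork(P0) -> P1. 2 ppages; refcounts: pp0:2 pp1:2
Op 2: write(P0, v1, 130). refcount(pp1)=2>1 -> COPY to pp2. 3 ppages; refcounts: pp0:2 pp1:1 pp2:1
Op 3: fork(P0) -> P2. 3 ppages; refcounts: pp0:3 pp1:1 pp2:2
Op 4: read(P2, v1) -> 130. No state change.
Op 5: write(P1, v0, 116). refcount(pp0)=3>1 -> COPY to pp3. 4 ppages; refcounts: pp0:2 pp1:1 pp2:2 pp3:1

Answer: 2 1 2 1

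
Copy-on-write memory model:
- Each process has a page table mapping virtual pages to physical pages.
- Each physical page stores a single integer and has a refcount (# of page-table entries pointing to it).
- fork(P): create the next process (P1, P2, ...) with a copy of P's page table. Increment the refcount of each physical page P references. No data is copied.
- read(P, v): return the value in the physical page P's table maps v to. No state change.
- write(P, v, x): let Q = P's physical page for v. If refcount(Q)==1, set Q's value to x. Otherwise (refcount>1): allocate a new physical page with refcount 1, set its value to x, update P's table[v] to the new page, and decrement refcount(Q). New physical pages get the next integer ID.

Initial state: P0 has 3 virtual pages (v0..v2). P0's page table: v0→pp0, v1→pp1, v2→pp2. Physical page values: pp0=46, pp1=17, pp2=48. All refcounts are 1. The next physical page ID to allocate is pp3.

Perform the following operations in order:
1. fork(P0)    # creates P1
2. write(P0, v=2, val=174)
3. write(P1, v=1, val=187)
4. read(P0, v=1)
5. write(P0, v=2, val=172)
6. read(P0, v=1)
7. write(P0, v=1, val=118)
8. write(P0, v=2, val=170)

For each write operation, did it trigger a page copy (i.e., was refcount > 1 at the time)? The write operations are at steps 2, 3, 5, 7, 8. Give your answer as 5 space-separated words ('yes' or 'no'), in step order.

Op 1: fork(P0) -> P1. 3 ppages; refcounts: pp0:2 pp1:2 pp2:2
Op 2: write(P0, v2, 174). refcount(pp2)=2>1 -> COPY to pp3. 4 ppages; refcounts: pp0:2 pp1:2 pp2:1 pp3:1
Op 3: write(P1, v1, 187). refcount(pp1)=2>1 -> COPY to pp4. 5 ppages; refcounts: pp0:2 pp1:1 pp2:1 pp3:1 pp4:1
Op 4: read(P0, v1) -> 17. No state change.
Op 5: write(P0, v2, 172). refcount(pp3)=1 -> write in place. 5 ppages; refcounts: pp0:2 pp1:1 pp2:1 pp3:1 pp4:1
Op 6: read(P0, v1) -> 17. No state change.
Op 7: write(P0, v1, 118). refcount(pp1)=1 -> write in place. 5 ppages; refcounts: pp0:2 pp1:1 pp2:1 pp3:1 pp4:1
Op 8: write(P0, v2, 170). refcount(pp3)=1 -> write in place. 5 ppages; refcounts: pp0:2 pp1:1 pp2:1 pp3:1 pp4:1

yes yes no no no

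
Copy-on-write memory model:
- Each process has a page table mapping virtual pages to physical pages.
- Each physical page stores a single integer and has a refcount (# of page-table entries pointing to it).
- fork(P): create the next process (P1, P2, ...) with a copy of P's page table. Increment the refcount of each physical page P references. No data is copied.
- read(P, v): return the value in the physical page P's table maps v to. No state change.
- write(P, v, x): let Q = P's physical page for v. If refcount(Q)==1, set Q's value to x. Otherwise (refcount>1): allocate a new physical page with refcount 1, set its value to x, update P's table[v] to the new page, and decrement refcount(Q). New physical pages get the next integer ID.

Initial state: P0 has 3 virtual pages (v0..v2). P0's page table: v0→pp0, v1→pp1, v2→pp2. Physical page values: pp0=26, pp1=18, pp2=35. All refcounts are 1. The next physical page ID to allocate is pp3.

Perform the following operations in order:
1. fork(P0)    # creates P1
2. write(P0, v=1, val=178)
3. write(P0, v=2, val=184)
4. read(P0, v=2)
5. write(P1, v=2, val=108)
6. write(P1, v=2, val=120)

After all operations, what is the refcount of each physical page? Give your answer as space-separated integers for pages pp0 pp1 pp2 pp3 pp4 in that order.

Op 1: fork(P0) -> P1. 3 ppages; refcounts: pp0:2 pp1:2 pp2:2
Op 2: write(P0, v1, 178). refcount(pp1)=2>1 -> COPY to pp3. 4 ppages; refcounts: pp0:2 pp1:1 pp2:2 pp3:1
Op 3: write(P0, v2, 184). refcount(pp2)=2>1 -> COPY to pp4. 5 ppages; refcounts: pp0:2 pp1:1 pp2:1 pp3:1 pp4:1
Op 4: read(P0, v2) -> 184. No state change.
Op 5: write(P1, v2, 108). refcount(pp2)=1 -> write in place. 5 ppages; refcounts: pp0:2 pp1:1 pp2:1 pp3:1 pp4:1
Op 6: write(P1, v2, 120). refcount(pp2)=1 -> write in place. 5 ppages; refcounts: pp0:2 pp1:1 pp2:1 pp3:1 pp4:1

Answer: 2 1 1 1 1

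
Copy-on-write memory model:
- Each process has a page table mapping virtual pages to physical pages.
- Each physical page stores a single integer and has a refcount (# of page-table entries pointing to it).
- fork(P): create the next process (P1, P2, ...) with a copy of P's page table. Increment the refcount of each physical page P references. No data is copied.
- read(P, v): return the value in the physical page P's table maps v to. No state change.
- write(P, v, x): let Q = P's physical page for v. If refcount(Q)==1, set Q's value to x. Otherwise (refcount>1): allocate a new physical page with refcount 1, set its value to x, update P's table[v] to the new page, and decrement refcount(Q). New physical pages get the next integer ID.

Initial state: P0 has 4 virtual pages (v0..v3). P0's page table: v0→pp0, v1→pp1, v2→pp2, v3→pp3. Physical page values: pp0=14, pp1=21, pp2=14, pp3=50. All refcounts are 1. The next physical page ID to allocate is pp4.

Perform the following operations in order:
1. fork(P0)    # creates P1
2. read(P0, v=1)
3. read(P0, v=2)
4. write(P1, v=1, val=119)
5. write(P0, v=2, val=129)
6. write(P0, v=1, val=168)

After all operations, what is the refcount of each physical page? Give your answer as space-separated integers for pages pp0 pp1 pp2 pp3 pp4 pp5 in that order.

Op 1: fork(P0) -> P1. 4 ppages; refcounts: pp0:2 pp1:2 pp2:2 pp3:2
Op 2: read(P0, v1) -> 21. No state change.
Op 3: read(P0, v2) -> 14. No state change.
Op 4: write(P1, v1, 119). refcount(pp1)=2>1 -> COPY to pp4. 5 ppages; refcounts: pp0:2 pp1:1 pp2:2 pp3:2 pp4:1
Op 5: write(P0, v2, 129). refcount(pp2)=2>1 -> COPY to pp5. 6 ppages; refcounts: pp0:2 pp1:1 pp2:1 pp3:2 pp4:1 pp5:1
Op 6: write(P0, v1, 168). refcount(pp1)=1 -> write in place. 6 ppages; refcounts: pp0:2 pp1:1 pp2:1 pp3:2 pp4:1 pp5:1

Answer: 2 1 1 2 1 1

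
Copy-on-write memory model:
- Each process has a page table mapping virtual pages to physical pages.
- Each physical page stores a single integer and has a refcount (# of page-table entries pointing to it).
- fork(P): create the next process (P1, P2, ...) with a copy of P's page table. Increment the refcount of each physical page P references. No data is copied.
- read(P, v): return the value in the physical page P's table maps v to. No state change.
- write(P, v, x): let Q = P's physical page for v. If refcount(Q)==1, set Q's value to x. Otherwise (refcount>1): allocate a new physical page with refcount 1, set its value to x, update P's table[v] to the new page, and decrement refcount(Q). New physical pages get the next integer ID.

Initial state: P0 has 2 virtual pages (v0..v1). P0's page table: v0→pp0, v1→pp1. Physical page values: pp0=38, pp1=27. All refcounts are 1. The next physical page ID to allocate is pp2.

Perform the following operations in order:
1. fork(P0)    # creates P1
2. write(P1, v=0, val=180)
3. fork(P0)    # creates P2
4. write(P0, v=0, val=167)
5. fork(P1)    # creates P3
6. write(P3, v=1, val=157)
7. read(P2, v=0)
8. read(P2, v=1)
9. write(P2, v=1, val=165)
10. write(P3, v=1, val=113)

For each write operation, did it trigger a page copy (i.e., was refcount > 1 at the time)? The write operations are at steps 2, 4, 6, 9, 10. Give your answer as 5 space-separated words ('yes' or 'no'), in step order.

Op 1: fork(P0) -> P1. 2 ppages; refcounts: pp0:2 pp1:2
Op 2: write(P1, v0, 180). refcount(pp0)=2>1 -> COPY to pp2. 3 ppages; refcounts: pp0:1 pp1:2 pp2:1
Op 3: fork(P0) -> P2. 3 ppages; refcounts: pp0:2 pp1:3 pp2:1
Op 4: write(P0, v0, 167). refcount(pp0)=2>1 -> COPY to pp3. 4 ppages; refcounts: pp0:1 pp1:3 pp2:1 pp3:1
Op 5: fork(P1) -> P3. 4 ppages; refcounts: pp0:1 pp1:4 pp2:2 pp3:1
Op 6: write(P3, v1, 157). refcount(pp1)=4>1 -> COPY to pp4. 5 ppages; refcounts: pp0:1 pp1:3 pp2:2 pp3:1 pp4:1
Op 7: read(P2, v0) -> 38. No state change.
Op 8: read(P2, v1) -> 27. No state change.
Op 9: write(P2, v1, 165). refcount(pp1)=3>1 -> COPY to pp5. 6 ppages; refcounts: pp0:1 pp1:2 pp2:2 pp3:1 pp4:1 pp5:1
Op 10: write(P3, v1, 113). refcount(pp4)=1 -> write in place. 6 ppages; refcounts: pp0:1 pp1:2 pp2:2 pp3:1 pp4:1 pp5:1

yes yes yes yes no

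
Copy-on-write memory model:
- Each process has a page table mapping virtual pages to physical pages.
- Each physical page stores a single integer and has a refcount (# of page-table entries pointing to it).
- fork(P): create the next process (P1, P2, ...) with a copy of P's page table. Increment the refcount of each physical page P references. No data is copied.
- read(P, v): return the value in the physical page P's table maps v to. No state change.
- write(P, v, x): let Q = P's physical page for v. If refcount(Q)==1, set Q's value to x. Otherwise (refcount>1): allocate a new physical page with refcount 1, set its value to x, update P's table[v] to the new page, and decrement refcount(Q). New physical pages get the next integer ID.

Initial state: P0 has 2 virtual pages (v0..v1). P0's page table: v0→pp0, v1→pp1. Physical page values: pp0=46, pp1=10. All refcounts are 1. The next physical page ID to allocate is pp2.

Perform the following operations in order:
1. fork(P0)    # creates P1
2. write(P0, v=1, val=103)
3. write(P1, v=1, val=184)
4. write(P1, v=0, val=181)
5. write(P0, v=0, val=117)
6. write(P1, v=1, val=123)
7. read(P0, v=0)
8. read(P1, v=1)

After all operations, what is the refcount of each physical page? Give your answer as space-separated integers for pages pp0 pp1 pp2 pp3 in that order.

Op 1: fork(P0) -> P1. 2 ppages; refcounts: pp0:2 pp1:2
Op 2: write(P0, v1, 103). refcount(pp1)=2>1 -> COPY to pp2. 3 ppages; refcounts: pp0:2 pp1:1 pp2:1
Op 3: write(P1, v1, 184). refcount(pp1)=1 -> write in place. 3 ppages; refcounts: pp0:2 pp1:1 pp2:1
Op 4: write(P1, v0, 181). refcount(pp0)=2>1 -> COPY to pp3. 4 ppages; refcounts: pp0:1 pp1:1 pp2:1 pp3:1
Op 5: write(P0, v0, 117). refcount(pp0)=1 -> write in place. 4 ppages; refcounts: pp0:1 pp1:1 pp2:1 pp3:1
Op 6: write(P1, v1, 123). refcount(pp1)=1 -> write in place. 4 ppages; refcounts: pp0:1 pp1:1 pp2:1 pp3:1
Op 7: read(P0, v0) -> 117. No state change.
Op 8: read(P1, v1) -> 123. No state change.

Answer: 1 1 1 1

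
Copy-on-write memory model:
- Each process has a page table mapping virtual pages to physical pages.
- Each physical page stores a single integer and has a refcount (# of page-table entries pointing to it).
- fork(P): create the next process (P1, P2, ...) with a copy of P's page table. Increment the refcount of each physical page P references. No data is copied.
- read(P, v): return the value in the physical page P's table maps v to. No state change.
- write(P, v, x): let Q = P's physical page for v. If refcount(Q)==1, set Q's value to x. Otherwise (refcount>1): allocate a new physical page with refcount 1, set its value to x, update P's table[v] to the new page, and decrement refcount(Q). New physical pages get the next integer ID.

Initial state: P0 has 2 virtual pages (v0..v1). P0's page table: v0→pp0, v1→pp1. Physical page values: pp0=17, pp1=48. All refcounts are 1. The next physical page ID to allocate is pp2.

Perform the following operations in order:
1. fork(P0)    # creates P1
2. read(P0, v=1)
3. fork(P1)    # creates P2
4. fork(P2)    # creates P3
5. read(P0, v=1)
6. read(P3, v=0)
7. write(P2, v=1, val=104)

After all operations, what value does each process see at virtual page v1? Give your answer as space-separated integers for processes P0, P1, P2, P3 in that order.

Op 1: fork(P0) -> P1. 2 ppages; refcounts: pp0:2 pp1:2
Op 2: read(P0, v1) -> 48. No state change.
Op 3: fork(P1) -> P2. 2 ppages; refcounts: pp0:3 pp1:3
Op 4: fork(P2) -> P3. 2 ppages; refcounts: pp0:4 pp1:4
Op 5: read(P0, v1) -> 48. No state change.
Op 6: read(P3, v0) -> 17. No state change.
Op 7: write(P2, v1, 104). refcount(pp1)=4>1 -> COPY to pp2. 3 ppages; refcounts: pp0:4 pp1:3 pp2:1
P0: v1 -> pp1 = 48
P1: v1 -> pp1 = 48
P2: v1 -> pp2 = 104
P3: v1 -> pp1 = 48

Answer: 48 48 104 48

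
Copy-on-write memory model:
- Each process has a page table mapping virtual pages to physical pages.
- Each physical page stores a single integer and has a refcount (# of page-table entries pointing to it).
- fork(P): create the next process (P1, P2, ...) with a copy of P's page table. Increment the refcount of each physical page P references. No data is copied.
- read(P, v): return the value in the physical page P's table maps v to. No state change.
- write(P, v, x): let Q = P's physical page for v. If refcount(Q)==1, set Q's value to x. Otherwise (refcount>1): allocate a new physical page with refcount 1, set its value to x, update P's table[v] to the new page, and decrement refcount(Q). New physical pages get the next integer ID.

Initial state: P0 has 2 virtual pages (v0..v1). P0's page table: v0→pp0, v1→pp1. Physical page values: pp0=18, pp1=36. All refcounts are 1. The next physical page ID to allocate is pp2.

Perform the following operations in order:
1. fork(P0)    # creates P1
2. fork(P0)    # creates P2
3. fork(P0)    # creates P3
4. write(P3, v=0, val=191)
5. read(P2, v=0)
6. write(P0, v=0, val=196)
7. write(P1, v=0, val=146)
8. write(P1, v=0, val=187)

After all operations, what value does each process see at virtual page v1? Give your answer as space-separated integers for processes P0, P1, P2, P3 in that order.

Answer: 36 36 36 36

Derivation:
Op 1: fork(P0) -> P1. 2 ppages; refcounts: pp0:2 pp1:2
Op 2: fork(P0) -> P2. 2 ppages; refcounts: pp0:3 pp1:3
Op 3: fork(P0) -> P3. 2 ppages; refcounts: pp0:4 pp1:4
Op 4: write(P3, v0, 191). refcount(pp0)=4>1 -> COPY to pp2. 3 ppages; refcounts: pp0:3 pp1:4 pp2:1
Op 5: read(P2, v0) -> 18. No state change.
Op 6: write(P0, v0, 196). refcount(pp0)=3>1 -> COPY to pp3. 4 ppages; refcounts: pp0:2 pp1:4 pp2:1 pp3:1
Op 7: write(P1, v0, 146). refcount(pp0)=2>1 -> COPY to pp4. 5 ppages; refcounts: pp0:1 pp1:4 pp2:1 pp3:1 pp4:1
Op 8: write(P1, v0, 187). refcount(pp4)=1 -> write in place. 5 ppages; refcounts: pp0:1 pp1:4 pp2:1 pp3:1 pp4:1
P0: v1 -> pp1 = 36
P1: v1 -> pp1 = 36
P2: v1 -> pp1 = 36
P3: v1 -> pp1 = 36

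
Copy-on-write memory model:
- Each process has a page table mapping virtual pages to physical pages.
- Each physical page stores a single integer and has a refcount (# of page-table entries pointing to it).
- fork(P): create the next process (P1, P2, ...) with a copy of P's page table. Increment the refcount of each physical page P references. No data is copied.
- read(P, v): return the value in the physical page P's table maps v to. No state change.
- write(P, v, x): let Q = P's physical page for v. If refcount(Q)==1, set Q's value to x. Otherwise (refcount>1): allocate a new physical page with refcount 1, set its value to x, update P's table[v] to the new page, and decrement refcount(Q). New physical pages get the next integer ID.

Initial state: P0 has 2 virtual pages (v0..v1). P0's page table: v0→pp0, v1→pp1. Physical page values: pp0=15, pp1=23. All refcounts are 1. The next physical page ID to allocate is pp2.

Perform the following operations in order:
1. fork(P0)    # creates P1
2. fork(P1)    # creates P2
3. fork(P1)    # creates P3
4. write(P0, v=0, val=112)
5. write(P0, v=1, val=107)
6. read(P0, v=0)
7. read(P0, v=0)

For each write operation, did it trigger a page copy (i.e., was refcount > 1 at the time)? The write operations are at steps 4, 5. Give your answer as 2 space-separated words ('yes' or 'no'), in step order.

Op 1: fork(P0) -> P1. 2 ppages; refcounts: pp0:2 pp1:2
Op 2: fork(P1) -> P2. 2 ppages; refcounts: pp0:3 pp1:3
Op 3: fork(P1) -> P3. 2 ppages; refcounts: pp0:4 pp1:4
Op 4: write(P0, v0, 112). refcount(pp0)=4>1 -> COPY to pp2. 3 ppages; refcounts: pp0:3 pp1:4 pp2:1
Op 5: write(P0, v1, 107). refcount(pp1)=4>1 -> COPY to pp3. 4 ppages; refcounts: pp0:3 pp1:3 pp2:1 pp3:1
Op 6: read(P0, v0) -> 112. No state change.
Op 7: read(P0, v0) -> 112. No state change.

yes yes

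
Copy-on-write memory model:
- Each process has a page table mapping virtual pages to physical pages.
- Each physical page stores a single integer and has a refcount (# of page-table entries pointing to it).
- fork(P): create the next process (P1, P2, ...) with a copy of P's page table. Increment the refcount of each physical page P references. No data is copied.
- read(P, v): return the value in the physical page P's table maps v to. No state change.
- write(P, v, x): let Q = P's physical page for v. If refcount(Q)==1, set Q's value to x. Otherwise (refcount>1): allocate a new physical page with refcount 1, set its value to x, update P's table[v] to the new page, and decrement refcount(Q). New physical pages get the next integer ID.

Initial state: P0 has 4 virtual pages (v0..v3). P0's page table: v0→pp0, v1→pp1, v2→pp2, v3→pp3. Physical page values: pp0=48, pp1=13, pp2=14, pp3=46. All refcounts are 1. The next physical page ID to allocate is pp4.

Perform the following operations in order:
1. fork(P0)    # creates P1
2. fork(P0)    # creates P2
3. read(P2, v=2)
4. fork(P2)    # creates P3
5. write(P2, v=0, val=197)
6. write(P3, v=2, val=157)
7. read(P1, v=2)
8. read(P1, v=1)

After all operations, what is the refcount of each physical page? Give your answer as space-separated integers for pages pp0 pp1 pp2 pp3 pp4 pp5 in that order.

Answer: 3 4 3 4 1 1

Derivation:
Op 1: fork(P0) -> P1. 4 ppages; refcounts: pp0:2 pp1:2 pp2:2 pp3:2
Op 2: fork(P0) -> P2. 4 ppages; refcounts: pp0:3 pp1:3 pp2:3 pp3:3
Op 3: read(P2, v2) -> 14. No state change.
Op 4: fork(P2) -> P3. 4 ppages; refcounts: pp0:4 pp1:4 pp2:4 pp3:4
Op 5: write(P2, v0, 197). refcount(pp0)=4>1 -> COPY to pp4. 5 ppages; refcounts: pp0:3 pp1:4 pp2:4 pp3:4 pp4:1
Op 6: write(P3, v2, 157). refcount(pp2)=4>1 -> COPY to pp5. 6 ppages; refcounts: pp0:3 pp1:4 pp2:3 pp3:4 pp4:1 pp5:1
Op 7: read(P1, v2) -> 14. No state change.
Op 8: read(P1, v1) -> 13. No state change.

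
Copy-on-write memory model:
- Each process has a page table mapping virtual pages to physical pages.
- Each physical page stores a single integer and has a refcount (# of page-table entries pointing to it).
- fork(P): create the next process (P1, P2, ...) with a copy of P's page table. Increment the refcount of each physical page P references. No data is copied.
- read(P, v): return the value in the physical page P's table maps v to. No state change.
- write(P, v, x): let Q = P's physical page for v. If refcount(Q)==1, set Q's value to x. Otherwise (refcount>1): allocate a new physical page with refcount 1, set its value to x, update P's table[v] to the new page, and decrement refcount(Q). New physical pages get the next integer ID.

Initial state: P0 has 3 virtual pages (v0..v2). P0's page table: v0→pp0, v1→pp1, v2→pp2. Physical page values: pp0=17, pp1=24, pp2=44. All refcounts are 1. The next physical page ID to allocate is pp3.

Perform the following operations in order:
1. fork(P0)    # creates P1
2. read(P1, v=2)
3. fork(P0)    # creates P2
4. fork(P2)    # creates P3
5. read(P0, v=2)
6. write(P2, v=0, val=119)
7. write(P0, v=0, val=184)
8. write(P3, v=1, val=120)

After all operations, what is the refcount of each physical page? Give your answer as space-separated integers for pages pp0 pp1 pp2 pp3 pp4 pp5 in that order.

Answer: 2 3 4 1 1 1

Derivation:
Op 1: fork(P0) -> P1. 3 ppages; refcounts: pp0:2 pp1:2 pp2:2
Op 2: read(P1, v2) -> 44. No state change.
Op 3: fork(P0) -> P2. 3 ppages; refcounts: pp0:3 pp1:3 pp2:3
Op 4: fork(P2) -> P3. 3 ppages; refcounts: pp0:4 pp1:4 pp2:4
Op 5: read(P0, v2) -> 44. No state change.
Op 6: write(P2, v0, 119). refcount(pp0)=4>1 -> COPY to pp3. 4 ppages; refcounts: pp0:3 pp1:4 pp2:4 pp3:1
Op 7: write(P0, v0, 184). refcount(pp0)=3>1 -> COPY to pp4. 5 ppages; refcounts: pp0:2 pp1:4 pp2:4 pp3:1 pp4:1
Op 8: write(P3, v1, 120). refcount(pp1)=4>1 -> COPY to pp5. 6 ppages; refcounts: pp0:2 pp1:3 pp2:4 pp3:1 pp4:1 pp5:1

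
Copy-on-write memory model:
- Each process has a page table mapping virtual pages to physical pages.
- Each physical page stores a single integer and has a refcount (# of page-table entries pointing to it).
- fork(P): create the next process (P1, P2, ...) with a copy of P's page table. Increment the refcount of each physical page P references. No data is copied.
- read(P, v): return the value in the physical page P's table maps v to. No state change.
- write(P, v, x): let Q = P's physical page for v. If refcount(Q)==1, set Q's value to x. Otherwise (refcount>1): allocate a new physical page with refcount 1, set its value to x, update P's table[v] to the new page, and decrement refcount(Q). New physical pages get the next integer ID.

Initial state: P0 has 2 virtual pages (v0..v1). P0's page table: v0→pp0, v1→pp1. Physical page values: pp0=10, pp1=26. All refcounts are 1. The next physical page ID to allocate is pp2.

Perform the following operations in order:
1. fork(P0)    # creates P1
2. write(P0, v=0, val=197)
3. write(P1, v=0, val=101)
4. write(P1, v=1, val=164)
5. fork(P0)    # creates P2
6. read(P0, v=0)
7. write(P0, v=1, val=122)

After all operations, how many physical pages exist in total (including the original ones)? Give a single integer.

Answer: 5

Derivation:
Op 1: fork(P0) -> P1. 2 ppages; refcounts: pp0:2 pp1:2
Op 2: write(P0, v0, 197). refcount(pp0)=2>1 -> COPY to pp2. 3 ppages; refcounts: pp0:1 pp1:2 pp2:1
Op 3: write(P1, v0, 101). refcount(pp0)=1 -> write in place. 3 ppages; refcounts: pp0:1 pp1:2 pp2:1
Op 4: write(P1, v1, 164). refcount(pp1)=2>1 -> COPY to pp3. 4 ppages; refcounts: pp0:1 pp1:1 pp2:1 pp3:1
Op 5: fork(P0) -> P2. 4 ppages; refcounts: pp0:1 pp1:2 pp2:2 pp3:1
Op 6: read(P0, v0) -> 197. No state change.
Op 7: write(P0, v1, 122). refcount(pp1)=2>1 -> COPY to pp4. 5 ppages; refcounts: pp0:1 pp1:1 pp2:2 pp3:1 pp4:1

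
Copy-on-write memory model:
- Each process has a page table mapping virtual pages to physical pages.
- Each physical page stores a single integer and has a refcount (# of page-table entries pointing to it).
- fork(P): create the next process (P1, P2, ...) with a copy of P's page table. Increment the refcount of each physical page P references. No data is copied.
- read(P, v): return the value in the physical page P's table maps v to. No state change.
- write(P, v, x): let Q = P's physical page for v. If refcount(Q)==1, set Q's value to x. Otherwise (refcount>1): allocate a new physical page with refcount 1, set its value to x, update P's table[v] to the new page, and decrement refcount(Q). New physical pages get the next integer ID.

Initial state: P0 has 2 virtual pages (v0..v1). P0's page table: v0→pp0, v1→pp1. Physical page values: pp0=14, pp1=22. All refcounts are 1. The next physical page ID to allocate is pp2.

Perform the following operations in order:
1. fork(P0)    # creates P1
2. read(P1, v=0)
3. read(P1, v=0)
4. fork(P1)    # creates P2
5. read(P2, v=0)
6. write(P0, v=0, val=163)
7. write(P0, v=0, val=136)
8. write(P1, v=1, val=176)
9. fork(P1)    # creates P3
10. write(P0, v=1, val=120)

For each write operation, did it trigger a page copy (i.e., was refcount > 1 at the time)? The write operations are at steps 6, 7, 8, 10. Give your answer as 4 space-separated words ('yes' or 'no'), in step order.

Op 1: fork(P0) -> P1. 2 ppages; refcounts: pp0:2 pp1:2
Op 2: read(P1, v0) -> 14. No state change.
Op 3: read(P1, v0) -> 14. No state change.
Op 4: fork(P1) -> P2. 2 ppages; refcounts: pp0:3 pp1:3
Op 5: read(P2, v0) -> 14. No state change.
Op 6: write(P0, v0, 163). refcount(pp0)=3>1 -> COPY to pp2. 3 ppages; refcounts: pp0:2 pp1:3 pp2:1
Op 7: write(P0, v0, 136). refcount(pp2)=1 -> write in place. 3 ppages; refcounts: pp0:2 pp1:3 pp2:1
Op 8: write(P1, v1, 176). refcount(pp1)=3>1 -> COPY to pp3. 4 ppages; refcounts: pp0:2 pp1:2 pp2:1 pp3:1
Op 9: fork(P1) -> P3. 4 ppages; refcounts: pp0:3 pp1:2 pp2:1 pp3:2
Op 10: write(P0, v1, 120). refcount(pp1)=2>1 -> COPY to pp4. 5 ppages; refcounts: pp0:3 pp1:1 pp2:1 pp3:2 pp4:1

yes no yes yes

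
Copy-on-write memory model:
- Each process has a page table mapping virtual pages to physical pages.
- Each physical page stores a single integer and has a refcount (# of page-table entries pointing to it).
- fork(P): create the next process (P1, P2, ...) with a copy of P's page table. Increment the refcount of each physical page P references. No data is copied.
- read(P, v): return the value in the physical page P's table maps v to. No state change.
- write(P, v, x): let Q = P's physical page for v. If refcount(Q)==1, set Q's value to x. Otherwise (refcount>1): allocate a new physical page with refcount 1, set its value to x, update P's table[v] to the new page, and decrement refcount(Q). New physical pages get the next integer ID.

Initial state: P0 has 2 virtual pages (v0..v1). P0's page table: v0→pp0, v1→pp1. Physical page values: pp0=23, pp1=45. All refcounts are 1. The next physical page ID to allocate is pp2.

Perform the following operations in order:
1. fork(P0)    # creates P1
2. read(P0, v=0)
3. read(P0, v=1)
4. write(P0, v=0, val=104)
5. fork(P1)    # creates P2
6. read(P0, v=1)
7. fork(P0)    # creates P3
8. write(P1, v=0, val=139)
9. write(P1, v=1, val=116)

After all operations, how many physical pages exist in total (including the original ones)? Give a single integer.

Answer: 5

Derivation:
Op 1: fork(P0) -> P1. 2 ppages; refcounts: pp0:2 pp1:2
Op 2: read(P0, v0) -> 23. No state change.
Op 3: read(P0, v1) -> 45. No state change.
Op 4: write(P0, v0, 104). refcount(pp0)=2>1 -> COPY to pp2. 3 ppages; refcounts: pp0:1 pp1:2 pp2:1
Op 5: fork(P1) -> P2. 3 ppages; refcounts: pp0:2 pp1:3 pp2:1
Op 6: read(P0, v1) -> 45. No state change.
Op 7: fork(P0) -> P3. 3 ppages; refcounts: pp0:2 pp1:4 pp2:2
Op 8: write(P1, v0, 139). refcount(pp0)=2>1 -> COPY to pp3. 4 ppages; refcounts: pp0:1 pp1:4 pp2:2 pp3:1
Op 9: write(P1, v1, 116). refcount(pp1)=4>1 -> COPY to pp4. 5 ppages; refcounts: pp0:1 pp1:3 pp2:2 pp3:1 pp4:1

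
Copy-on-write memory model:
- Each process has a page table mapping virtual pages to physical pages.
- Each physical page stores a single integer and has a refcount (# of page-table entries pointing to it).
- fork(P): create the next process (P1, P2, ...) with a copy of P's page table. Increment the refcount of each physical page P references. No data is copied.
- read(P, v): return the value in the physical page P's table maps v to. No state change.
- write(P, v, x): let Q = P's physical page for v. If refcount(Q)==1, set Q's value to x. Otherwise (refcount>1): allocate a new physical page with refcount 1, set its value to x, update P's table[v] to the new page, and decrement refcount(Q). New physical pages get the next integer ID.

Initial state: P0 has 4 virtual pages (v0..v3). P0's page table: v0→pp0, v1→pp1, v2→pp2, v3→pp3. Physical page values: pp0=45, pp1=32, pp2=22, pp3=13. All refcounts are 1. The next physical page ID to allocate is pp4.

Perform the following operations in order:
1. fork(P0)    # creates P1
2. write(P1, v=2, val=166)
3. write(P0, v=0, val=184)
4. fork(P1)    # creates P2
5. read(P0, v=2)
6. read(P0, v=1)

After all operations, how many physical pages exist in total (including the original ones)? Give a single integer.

Op 1: fork(P0) -> P1. 4 ppages; refcounts: pp0:2 pp1:2 pp2:2 pp3:2
Op 2: write(P1, v2, 166). refcount(pp2)=2>1 -> COPY to pp4. 5 ppages; refcounts: pp0:2 pp1:2 pp2:1 pp3:2 pp4:1
Op 3: write(P0, v0, 184). refcount(pp0)=2>1 -> COPY to pp5. 6 ppages; refcounts: pp0:1 pp1:2 pp2:1 pp3:2 pp4:1 pp5:1
Op 4: fork(P1) -> P2. 6 ppages; refcounts: pp0:2 pp1:3 pp2:1 pp3:3 pp4:2 pp5:1
Op 5: read(P0, v2) -> 22. No state change.
Op 6: read(P0, v1) -> 32. No state change.

Answer: 6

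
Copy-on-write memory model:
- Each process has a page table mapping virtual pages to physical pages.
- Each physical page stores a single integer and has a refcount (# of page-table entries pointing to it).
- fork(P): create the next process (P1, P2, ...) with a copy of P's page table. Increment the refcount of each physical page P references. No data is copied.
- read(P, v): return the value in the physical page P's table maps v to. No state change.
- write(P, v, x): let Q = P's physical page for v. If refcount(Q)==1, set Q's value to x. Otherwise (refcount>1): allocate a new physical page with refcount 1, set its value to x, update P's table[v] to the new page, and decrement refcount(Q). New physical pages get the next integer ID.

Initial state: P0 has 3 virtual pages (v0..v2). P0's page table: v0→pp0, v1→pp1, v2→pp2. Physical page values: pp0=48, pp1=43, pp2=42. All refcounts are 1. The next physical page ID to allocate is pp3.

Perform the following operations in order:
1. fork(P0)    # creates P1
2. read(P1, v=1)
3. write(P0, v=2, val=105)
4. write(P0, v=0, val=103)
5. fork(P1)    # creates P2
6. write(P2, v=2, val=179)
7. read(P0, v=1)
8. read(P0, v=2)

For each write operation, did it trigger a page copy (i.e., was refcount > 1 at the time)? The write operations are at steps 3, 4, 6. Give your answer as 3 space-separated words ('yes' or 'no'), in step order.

Op 1: fork(P0) -> P1. 3 ppages; refcounts: pp0:2 pp1:2 pp2:2
Op 2: read(P1, v1) -> 43. No state change.
Op 3: write(P0, v2, 105). refcount(pp2)=2>1 -> COPY to pp3. 4 ppages; refcounts: pp0:2 pp1:2 pp2:1 pp3:1
Op 4: write(P0, v0, 103). refcount(pp0)=2>1 -> COPY to pp4. 5 ppages; refcounts: pp0:1 pp1:2 pp2:1 pp3:1 pp4:1
Op 5: fork(P1) -> P2. 5 ppages; refcounts: pp0:2 pp1:3 pp2:2 pp3:1 pp4:1
Op 6: write(P2, v2, 179). refcount(pp2)=2>1 -> COPY to pp5. 6 ppages; refcounts: pp0:2 pp1:3 pp2:1 pp3:1 pp4:1 pp5:1
Op 7: read(P0, v1) -> 43. No state change.
Op 8: read(P0, v2) -> 105. No state change.

yes yes yes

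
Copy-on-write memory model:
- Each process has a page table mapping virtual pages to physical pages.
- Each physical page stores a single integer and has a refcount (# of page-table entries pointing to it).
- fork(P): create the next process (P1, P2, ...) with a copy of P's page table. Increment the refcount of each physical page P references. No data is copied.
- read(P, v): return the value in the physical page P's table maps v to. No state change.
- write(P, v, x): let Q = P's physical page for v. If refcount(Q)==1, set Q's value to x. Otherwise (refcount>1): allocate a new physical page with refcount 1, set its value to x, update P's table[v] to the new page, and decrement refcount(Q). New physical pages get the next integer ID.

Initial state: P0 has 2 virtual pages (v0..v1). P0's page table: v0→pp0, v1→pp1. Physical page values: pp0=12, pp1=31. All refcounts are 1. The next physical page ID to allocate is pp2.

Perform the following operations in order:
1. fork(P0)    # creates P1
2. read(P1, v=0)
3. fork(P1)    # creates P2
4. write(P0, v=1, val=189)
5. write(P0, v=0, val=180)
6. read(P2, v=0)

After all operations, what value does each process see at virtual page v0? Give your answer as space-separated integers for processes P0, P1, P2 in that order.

Answer: 180 12 12

Derivation:
Op 1: fork(P0) -> P1. 2 ppages; refcounts: pp0:2 pp1:2
Op 2: read(P1, v0) -> 12. No state change.
Op 3: fork(P1) -> P2. 2 ppages; refcounts: pp0:3 pp1:3
Op 4: write(P0, v1, 189). refcount(pp1)=3>1 -> COPY to pp2. 3 ppages; refcounts: pp0:3 pp1:2 pp2:1
Op 5: write(P0, v0, 180). refcount(pp0)=3>1 -> COPY to pp3. 4 ppages; refcounts: pp0:2 pp1:2 pp2:1 pp3:1
Op 6: read(P2, v0) -> 12. No state change.
P0: v0 -> pp3 = 180
P1: v0 -> pp0 = 12
P2: v0 -> pp0 = 12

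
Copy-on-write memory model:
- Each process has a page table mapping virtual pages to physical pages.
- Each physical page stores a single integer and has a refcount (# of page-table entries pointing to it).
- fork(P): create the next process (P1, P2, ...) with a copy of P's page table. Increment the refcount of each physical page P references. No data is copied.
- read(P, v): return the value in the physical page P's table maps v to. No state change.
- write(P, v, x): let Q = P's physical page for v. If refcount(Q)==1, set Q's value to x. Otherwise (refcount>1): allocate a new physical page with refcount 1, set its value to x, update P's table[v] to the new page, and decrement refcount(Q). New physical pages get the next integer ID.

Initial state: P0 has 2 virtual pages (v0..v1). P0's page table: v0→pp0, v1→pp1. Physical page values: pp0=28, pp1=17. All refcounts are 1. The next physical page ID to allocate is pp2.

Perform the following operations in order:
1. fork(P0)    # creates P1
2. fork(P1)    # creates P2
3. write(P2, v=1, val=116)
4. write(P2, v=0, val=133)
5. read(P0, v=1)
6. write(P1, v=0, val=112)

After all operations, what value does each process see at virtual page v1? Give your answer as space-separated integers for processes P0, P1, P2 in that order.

Answer: 17 17 116

Derivation:
Op 1: fork(P0) -> P1. 2 ppages; refcounts: pp0:2 pp1:2
Op 2: fork(P1) -> P2. 2 ppages; refcounts: pp0:3 pp1:3
Op 3: write(P2, v1, 116). refcount(pp1)=3>1 -> COPY to pp2. 3 ppages; refcounts: pp0:3 pp1:2 pp2:1
Op 4: write(P2, v0, 133). refcount(pp0)=3>1 -> COPY to pp3. 4 ppages; refcounts: pp0:2 pp1:2 pp2:1 pp3:1
Op 5: read(P0, v1) -> 17. No state change.
Op 6: write(P1, v0, 112). refcount(pp0)=2>1 -> COPY to pp4. 5 ppages; refcounts: pp0:1 pp1:2 pp2:1 pp3:1 pp4:1
P0: v1 -> pp1 = 17
P1: v1 -> pp1 = 17
P2: v1 -> pp2 = 116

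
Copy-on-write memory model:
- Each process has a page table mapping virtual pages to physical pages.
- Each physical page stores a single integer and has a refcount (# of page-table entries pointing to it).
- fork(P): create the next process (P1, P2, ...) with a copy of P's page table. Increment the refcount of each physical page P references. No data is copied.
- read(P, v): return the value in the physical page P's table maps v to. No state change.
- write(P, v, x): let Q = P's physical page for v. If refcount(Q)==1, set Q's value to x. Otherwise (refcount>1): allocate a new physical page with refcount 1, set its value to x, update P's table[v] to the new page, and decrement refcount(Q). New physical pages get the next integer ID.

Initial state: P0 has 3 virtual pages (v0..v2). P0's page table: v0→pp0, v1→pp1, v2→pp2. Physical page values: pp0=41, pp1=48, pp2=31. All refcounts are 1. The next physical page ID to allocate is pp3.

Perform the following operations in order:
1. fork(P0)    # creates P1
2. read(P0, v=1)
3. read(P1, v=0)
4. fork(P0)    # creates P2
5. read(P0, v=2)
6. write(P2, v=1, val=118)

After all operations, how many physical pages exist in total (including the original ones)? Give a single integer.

Answer: 4

Derivation:
Op 1: fork(P0) -> P1. 3 ppages; refcounts: pp0:2 pp1:2 pp2:2
Op 2: read(P0, v1) -> 48. No state change.
Op 3: read(P1, v0) -> 41. No state change.
Op 4: fork(P0) -> P2. 3 ppages; refcounts: pp0:3 pp1:3 pp2:3
Op 5: read(P0, v2) -> 31. No state change.
Op 6: write(P2, v1, 118). refcount(pp1)=3>1 -> COPY to pp3. 4 ppages; refcounts: pp0:3 pp1:2 pp2:3 pp3:1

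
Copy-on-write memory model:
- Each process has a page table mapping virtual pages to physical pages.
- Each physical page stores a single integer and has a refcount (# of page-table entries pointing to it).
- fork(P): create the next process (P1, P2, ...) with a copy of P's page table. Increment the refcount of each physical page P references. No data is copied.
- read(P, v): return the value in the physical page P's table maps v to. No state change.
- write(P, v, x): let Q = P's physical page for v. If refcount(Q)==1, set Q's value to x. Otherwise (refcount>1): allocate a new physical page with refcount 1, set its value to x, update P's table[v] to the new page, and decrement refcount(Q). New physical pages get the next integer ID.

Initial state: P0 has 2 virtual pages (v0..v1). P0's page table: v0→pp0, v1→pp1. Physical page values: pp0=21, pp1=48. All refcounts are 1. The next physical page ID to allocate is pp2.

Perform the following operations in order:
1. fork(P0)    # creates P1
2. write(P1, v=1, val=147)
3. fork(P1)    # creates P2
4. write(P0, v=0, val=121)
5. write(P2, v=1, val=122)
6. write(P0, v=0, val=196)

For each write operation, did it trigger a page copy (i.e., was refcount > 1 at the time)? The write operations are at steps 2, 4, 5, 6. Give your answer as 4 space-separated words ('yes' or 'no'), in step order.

Op 1: fork(P0) -> P1. 2 ppages; refcounts: pp0:2 pp1:2
Op 2: write(P1, v1, 147). refcount(pp1)=2>1 -> COPY to pp2. 3 ppages; refcounts: pp0:2 pp1:1 pp2:1
Op 3: fork(P1) -> P2. 3 ppages; refcounts: pp0:3 pp1:1 pp2:2
Op 4: write(P0, v0, 121). refcount(pp0)=3>1 -> COPY to pp3. 4 ppages; refcounts: pp0:2 pp1:1 pp2:2 pp3:1
Op 5: write(P2, v1, 122). refcount(pp2)=2>1 -> COPY to pp4. 5 ppages; refcounts: pp0:2 pp1:1 pp2:1 pp3:1 pp4:1
Op 6: write(P0, v0, 196). refcount(pp3)=1 -> write in place. 5 ppages; refcounts: pp0:2 pp1:1 pp2:1 pp3:1 pp4:1

yes yes yes no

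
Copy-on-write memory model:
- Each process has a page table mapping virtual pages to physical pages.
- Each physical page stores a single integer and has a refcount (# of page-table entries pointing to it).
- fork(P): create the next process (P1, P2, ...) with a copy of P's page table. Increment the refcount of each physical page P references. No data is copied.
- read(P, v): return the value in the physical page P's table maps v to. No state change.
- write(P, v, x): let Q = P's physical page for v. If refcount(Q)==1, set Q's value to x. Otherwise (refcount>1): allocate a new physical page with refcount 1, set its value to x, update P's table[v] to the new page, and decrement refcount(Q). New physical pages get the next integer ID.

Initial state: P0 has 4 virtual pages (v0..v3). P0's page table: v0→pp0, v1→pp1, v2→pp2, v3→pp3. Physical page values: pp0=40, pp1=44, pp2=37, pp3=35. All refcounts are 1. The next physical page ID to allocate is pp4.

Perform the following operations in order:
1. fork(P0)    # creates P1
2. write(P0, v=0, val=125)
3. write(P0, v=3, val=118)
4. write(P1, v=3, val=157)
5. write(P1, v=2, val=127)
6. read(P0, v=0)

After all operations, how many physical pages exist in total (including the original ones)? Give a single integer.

Op 1: fork(P0) -> P1. 4 ppages; refcounts: pp0:2 pp1:2 pp2:2 pp3:2
Op 2: write(P0, v0, 125). refcount(pp0)=2>1 -> COPY to pp4. 5 ppages; refcounts: pp0:1 pp1:2 pp2:2 pp3:2 pp4:1
Op 3: write(P0, v3, 118). refcount(pp3)=2>1 -> COPY to pp5. 6 ppages; refcounts: pp0:1 pp1:2 pp2:2 pp3:1 pp4:1 pp5:1
Op 4: write(P1, v3, 157). refcount(pp3)=1 -> write in place. 6 ppages; refcounts: pp0:1 pp1:2 pp2:2 pp3:1 pp4:1 pp5:1
Op 5: write(P1, v2, 127). refcount(pp2)=2>1 -> COPY to pp6. 7 ppages; refcounts: pp0:1 pp1:2 pp2:1 pp3:1 pp4:1 pp5:1 pp6:1
Op 6: read(P0, v0) -> 125. No state change.

Answer: 7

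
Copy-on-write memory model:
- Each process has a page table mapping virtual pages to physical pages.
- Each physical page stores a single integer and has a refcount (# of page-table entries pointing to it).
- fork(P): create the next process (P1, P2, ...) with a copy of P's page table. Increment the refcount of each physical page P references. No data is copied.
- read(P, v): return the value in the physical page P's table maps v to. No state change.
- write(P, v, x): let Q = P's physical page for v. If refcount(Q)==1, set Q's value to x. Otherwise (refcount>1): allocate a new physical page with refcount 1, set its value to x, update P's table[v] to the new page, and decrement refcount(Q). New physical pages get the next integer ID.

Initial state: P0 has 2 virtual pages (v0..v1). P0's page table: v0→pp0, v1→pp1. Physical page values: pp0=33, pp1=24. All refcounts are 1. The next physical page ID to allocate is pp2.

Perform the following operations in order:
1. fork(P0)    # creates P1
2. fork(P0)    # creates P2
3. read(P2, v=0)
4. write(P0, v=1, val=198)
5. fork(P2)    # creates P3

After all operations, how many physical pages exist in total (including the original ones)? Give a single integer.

Answer: 3

Derivation:
Op 1: fork(P0) -> P1. 2 ppages; refcounts: pp0:2 pp1:2
Op 2: fork(P0) -> P2. 2 ppages; refcounts: pp0:3 pp1:3
Op 3: read(P2, v0) -> 33. No state change.
Op 4: write(P0, v1, 198). refcount(pp1)=3>1 -> COPY to pp2. 3 ppages; refcounts: pp0:3 pp1:2 pp2:1
Op 5: fork(P2) -> P3. 3 ppages; refcounts: pp0:4 pp1:3 pp2:1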